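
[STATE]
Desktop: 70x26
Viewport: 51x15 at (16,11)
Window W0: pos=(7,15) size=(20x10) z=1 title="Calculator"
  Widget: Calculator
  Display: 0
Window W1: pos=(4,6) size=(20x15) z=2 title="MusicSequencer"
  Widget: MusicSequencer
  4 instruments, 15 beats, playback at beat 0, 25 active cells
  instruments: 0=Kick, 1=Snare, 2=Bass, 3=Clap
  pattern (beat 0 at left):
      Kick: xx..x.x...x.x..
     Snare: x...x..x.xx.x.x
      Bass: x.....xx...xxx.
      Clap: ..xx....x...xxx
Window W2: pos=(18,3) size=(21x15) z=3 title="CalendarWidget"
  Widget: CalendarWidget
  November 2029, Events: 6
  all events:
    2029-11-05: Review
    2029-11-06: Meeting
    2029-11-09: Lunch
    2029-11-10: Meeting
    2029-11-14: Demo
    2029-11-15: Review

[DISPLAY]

··┃19 20 21 22 23 24 2┃                            
·█┃26 27 28 29 30     ┃                            
··┃                   ┃                            
  ┃                   ┃                            
  ┃                   ┃                            
  ┃                   ┃                            
  ┗━━━━━━━━━━━━━━━━━━━┛                            
       ┃ 0┃                                        
       ┃┐ ┃                                        
━━━━━━━┛│ ┃                                        
┼───┼───┤ ┃                                        
│ 6 │ × │ ┃                                        
┴───┴───┘ ┃                                        
━━━━━━━━━━┛                                        
                                                   


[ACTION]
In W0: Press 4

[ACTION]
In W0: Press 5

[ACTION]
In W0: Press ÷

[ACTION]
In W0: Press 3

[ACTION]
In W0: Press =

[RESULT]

··┃19 20 21 22 23 24 2┃                            
·█┃26 27 28 29 30     ┃                            
··┃                   ┃                            
  ┃                   ┃                            
  ┃                   ┃                            
  ┃                   ┃                            
  ┗━━━━━━━━━━━━━━━━━━━┛                            
       ┃15┃                                        
       ┃┐ ┃                                        
━━━━━━━┛│ ┃                                        
┼───┼───┤ ┃                                        
│ 6 │ × │ ┃                                        
┴───┴───┘ ┃                                        
━━━━━━━━━━┛                                        
                                                   


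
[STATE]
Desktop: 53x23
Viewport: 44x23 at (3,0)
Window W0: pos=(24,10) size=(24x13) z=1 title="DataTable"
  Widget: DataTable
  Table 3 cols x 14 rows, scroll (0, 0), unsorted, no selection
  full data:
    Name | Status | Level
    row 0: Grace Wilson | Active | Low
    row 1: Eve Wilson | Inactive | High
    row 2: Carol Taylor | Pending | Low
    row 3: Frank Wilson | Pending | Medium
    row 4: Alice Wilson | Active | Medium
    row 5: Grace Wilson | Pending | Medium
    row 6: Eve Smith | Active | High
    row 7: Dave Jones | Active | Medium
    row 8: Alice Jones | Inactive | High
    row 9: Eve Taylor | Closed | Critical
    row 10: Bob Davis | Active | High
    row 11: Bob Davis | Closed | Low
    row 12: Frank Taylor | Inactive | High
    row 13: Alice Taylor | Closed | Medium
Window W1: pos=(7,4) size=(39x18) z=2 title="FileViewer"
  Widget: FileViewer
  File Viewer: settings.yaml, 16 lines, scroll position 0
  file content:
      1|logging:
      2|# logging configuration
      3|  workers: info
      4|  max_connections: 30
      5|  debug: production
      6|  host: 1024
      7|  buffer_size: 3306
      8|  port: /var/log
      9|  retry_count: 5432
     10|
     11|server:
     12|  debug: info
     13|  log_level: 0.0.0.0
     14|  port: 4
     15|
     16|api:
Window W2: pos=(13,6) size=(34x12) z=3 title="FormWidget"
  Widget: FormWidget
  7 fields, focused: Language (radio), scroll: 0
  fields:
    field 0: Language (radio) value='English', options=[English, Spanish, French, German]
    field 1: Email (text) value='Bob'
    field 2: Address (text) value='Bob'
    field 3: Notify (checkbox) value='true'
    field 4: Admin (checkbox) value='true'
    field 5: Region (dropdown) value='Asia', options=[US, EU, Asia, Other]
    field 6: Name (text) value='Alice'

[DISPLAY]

                                            
                                            
                                            
                                            
    ┏━━━━━━━━━━━━━━━━━━━━━━━━━━━━━━━━━━━━━┓ 
    ┃ FileViewer                          ┃ 
    ┠─────┏━━━━━━━━━━━━━━━━━━━━━━━━━━━━━━━━┓
    ┃loggi┃ FormWidget                     ┃
    ┃# log┠────────────────────────────────┨
    ┃  wor┃> Language:   (●) English  ( ) S┃
    ┃  max┃  Email:      [Bob             ]┃
    ┃  deb┃  Address:    [Bob             ]┃
    ┃  hos┃  Notify:     [x]               ┃
    ┃  buf┃  Admin:      [x]               ┃
    ┃  por┃  Region:     [Asia           ▼]┃
    ┃  ret┃  Name:       [Alice           ]┃
    ┃     ┃                                ┃
    ┃serve┗━━━━━━━━━━━━━━━━━━━━━━━━━━━━━━━━┛
    ┃  debug: info                       ░┃│
    ┃  log_level: 0.0.0.0                ░┃│
    ┃  port: 4                           ▼┃│
    ┗━━━━━━━━━━━━━━━━━━━━━━━━━━━━━━━━━━━━━┛│
                     ┗━━━━━━━━━━━━━━━━━━━━━━


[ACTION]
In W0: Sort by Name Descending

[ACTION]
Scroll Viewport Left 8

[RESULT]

                                            
                                            
                                            
                                            
       ┏━━━━━━━━━━━━━━━━━━━━━━━━━━━━━━━━━━━━
       ┃ FileViewer                         
       ┠─────┏━━━━━━━━━━━━━━━━━━━━━━━━━━━━━━
       ┃loggi┃ FormWidget                   
       ┃# log┠──────────────────────────────
       ┃  wor┃> Language:   (●) English  ( )
       ┃  max┃  Email:      [Bob            
       ┃  deb┃  Address:    [Bob            
       ┃  hos┃  Notify:     [x]             
       ┃  buf┃  Admin:      [x]             
       ┃  por┃  Region:     [Asia           
       ┃  ret┃  Name:       [Alice          
       ┃     ┃                              
       ┃serve┗━━━━━━━━━━━━━━━━━━━━━━━━━━━━━━
       ┃  debug: info                       
       ┃  log_level: 0.0.0.0                
       ┃  port: 4                           
       ┗━━━━━━━━━━━━━━━━━━━━━━━━━━━━━━━━━━━━
                        ┗━━━━━━━━━━━━━━━━━━━


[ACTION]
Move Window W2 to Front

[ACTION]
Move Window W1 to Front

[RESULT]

                                            
                                            
                                            
                                            
       ┏━━━━━━━━━━━━━━━━━━━━━━━━━━━━━━━━━━━━
       ┃ FileViewer                         
       ┠────────────────────────────────────
       ┃logging:                            
       ┃# logging configuration             
       ┃  workers: info                     
       ┃  max_connections: 30               
       ┃  debug: production                 
       ┃  host: 1024                        
       ┃  buffer_size: 3306                 
       ┃  port: /var/log                    
       ┃  retry_count: 5432                 
       ┃                                    
       ┃server:                             
       ┃  debug: info                       
       ┃  log_level: 0.0.0.0                
       ┃  port: 4                           
       ┗━━━━━━━━━━━━━━━━━━━━━━━━━━━━━━━━━━━━
                        ┗━━━━━━━━━━━━━━━━━━━


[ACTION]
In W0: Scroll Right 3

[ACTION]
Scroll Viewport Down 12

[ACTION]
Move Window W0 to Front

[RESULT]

                                            
                                            
                                            
                                            
       ┏━━━━━━━━━━━━━━━━━━━━━━━━━━━━━━━━━━━━
       ┃ FileViewer                         
       ┠────────────────────────────────────
       ┃logging:                            
       ┃# logging configuration             
       ┃  workers: info                     
       ┃  max_connection┏━━━━━━━━━━━━━━━━━━━
       ┃  debug: product┃ DataTable         
       ┃  host: 1024    ┠───────────────────
       ┃  buffer_size: 3┃e       ▼│Status  │
       ┃  port: /var/log┃─────────┼────────┼
       ┃  retry_count: 5┃ce Wilson│Active  │
       ┃                ┃ce Wilson│Pending │
       ┃server:         ┃nk Wilson│Pending │
       ┃  debug: info   ┃nk Taylor│Inactive│
       ┃  log_level: 0.0┃ Wilson  │Inactive│
       ┃  port: 4       ┃ Taylor  │Closed  │
       ┗━━━━━━━━━━━━━━━━┃ Smith   │Active  │
                        ┗━━━━━━━━━━━━━━━━━━━


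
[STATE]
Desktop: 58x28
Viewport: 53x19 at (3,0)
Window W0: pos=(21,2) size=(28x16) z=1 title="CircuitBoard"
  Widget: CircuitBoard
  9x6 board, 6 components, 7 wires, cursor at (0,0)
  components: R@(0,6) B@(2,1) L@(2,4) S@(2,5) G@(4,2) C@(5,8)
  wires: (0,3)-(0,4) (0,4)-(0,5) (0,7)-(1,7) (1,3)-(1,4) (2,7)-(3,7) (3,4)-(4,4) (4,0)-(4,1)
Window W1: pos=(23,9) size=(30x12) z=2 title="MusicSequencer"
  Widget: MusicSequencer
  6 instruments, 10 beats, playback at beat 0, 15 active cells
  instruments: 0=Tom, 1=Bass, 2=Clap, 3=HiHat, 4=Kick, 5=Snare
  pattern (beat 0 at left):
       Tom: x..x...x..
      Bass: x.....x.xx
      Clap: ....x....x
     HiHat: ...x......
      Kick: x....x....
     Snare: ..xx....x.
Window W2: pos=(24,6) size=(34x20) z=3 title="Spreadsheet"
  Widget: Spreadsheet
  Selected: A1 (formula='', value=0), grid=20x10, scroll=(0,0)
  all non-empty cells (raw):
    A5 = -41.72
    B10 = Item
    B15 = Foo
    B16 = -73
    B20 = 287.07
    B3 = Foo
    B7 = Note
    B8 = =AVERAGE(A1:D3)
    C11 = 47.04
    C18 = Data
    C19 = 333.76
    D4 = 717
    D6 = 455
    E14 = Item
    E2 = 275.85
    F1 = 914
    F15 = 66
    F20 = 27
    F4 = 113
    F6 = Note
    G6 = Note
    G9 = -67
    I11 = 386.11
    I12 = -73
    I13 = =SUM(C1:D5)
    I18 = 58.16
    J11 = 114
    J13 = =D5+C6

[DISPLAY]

                                                     
                                                     
                  ┏━━━━━━━━━━━━━━━━━━━━━━━━━━┓       
                  ┃ CircuitBoard             ┃       
                  ┠──────────────────────────┨       
                  ┃   0 1 2 3 4 5 6 7 8      ┃       
                  ┃0 ┏━━━━━━━━━━━━━━━━━━━━━━━━━━━━━━━
                  ┃  ┃ Spreadsheet                   
                  ┃1 ┠───────────────────────────────
                  ┃ ┏┃A1:                            
                  ┃2┃┃       A       B       C       
                  ┃ ┠┃-------------------------------
                  ┃3┃┃  1      [0]       0       0   
                  ┃ ┃┃  2        0       0       0   
                  ┃4┃┃  3        0Foo            0   
                  ┃ ┃┃  4        0       0       0   
                  ┃5┃┃  5   -41.72       0       0   
                  ┗━┃┃  6        0       0       0   
                    ┃┃  7        0Note           0   


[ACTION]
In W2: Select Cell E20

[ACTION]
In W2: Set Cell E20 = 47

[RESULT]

                                                     
                                                     
                  ┏━━━━━━━━━━━━━━━━━━━━━━━━━━┓       
                  ┃ CircuitBoard             ┃       
                  ┠──────────────────────────┨       
                  ┃   0 1 2 3 4 5 6 7 8      ┃       
                  ┃0 ┏━━━━━━━━━━━━━━━━━━━━━━━━━━━━━━━
                  ┃  ┃ Spreadsheet                   
                  ┃1 ┠───────────────────────────────
                  ┃ ┏┃E20: 47                        
                  ┃2┃┃       A       B       C       
                  ┃ ┠┃-------------------------------
                  ┃3┃┃  1        0       0       0   
                  ┃ ┃┃  2        0       0       0   
                  ┃4┃┃  3        0Foo            0   
                  ┃ ┃┃  4        0       0       0   
                  ┃5┃┃  5   -41.72       0       0   
                  ┗━┃┃  6        0       0       0   
                    ┃┃  7        0Note           0   


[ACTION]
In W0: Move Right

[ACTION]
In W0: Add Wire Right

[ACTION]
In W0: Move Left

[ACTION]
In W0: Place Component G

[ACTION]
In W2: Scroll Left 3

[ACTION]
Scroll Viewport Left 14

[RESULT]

                                                     
                                                     
                     ┏━━━━━━━━━━━━━━━━━━━━━━━━━━┓    
                     ┃ CircuitBoard             ┃    
                     ┠──────────────────────────┨    
                     ┃   0 1 2 3 4 5 6 7 8      ┃    
                     ┃0 ┏━━━━━━━━━━━━━━━━━━━━━━━━━━━━
                     ┃  ┃ Spreadsheet                
                     ┃1 ┠────────────────────────────
                     ┃ ┏┃E20: 47                     
                     ┃2┃┃       A       B       C    
                     ┃ ┠┃----------------------------
                     ┃3┃┃  1        0       0       0
                     ┃ ┃┃  2        0       0       0
                     ┃4┃┃  3        0Foo            0
                     ┃ ┃┃  4        0       0       0
                     ┃5┃┃  5   -41.72       0       0
                     ┗━┃┃  6        0       0       0
                       ┃┃  7        0Note           0


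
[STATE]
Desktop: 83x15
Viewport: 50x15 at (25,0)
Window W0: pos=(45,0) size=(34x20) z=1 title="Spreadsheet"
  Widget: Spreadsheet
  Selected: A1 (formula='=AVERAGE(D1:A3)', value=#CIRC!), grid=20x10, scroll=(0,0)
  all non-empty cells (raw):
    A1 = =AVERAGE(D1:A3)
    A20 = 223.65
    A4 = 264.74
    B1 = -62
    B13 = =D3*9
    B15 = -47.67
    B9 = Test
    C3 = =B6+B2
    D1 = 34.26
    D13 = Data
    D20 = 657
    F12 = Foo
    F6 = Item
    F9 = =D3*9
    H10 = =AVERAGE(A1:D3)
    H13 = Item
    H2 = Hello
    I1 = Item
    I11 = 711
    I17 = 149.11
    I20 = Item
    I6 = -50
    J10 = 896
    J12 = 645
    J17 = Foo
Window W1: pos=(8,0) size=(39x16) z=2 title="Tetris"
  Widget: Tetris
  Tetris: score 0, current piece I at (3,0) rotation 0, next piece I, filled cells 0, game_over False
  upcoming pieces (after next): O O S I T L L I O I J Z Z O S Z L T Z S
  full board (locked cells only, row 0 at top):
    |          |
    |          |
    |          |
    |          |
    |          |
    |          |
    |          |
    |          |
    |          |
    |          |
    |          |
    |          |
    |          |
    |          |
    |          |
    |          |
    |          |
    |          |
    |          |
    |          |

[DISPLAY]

━━━━━━━━━━━━━━━━━━━━━┓━━━━━━━━━━━━━━━━━━━━━━━━━━━━
                     ┃Spreadsheet                 
─────────────────────┨────────────────────────────
                     ┃1: =AVERAGE(D1:A3)          
                     ┃      A       B       C     
                     ┃----------------------------
                     ┃ 1 [#CIRC!]     -62       0 
                     ┃ 2        0       0       0 
                     ┃ 3        0       0       0 
:                    ┃ 4   264.74       0       0 
                     ┃ 5        0       0       0 
                     ┃ 6        0       0       0 
                     ┃ 7        0       0       0 
                     ┃ 8        0       0       0 
                     ┃ 9        0Test           0 


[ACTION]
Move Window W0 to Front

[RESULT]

━━━━━━━━━━━━━━━━━━━━┏━━━━━━━━━━━━━━━━━━━━━━━━━━━━━
                    ┃ Spreadsheet                 
────────────────────┠─────────────────────────────
                    ┃A1: =AVERAGE(D1:A3)          
                    ┃       A       B       C     
                    ┃-----------------------------
                    ┃  1 [#CIRC!]     -62       0 
                    ┃  2        0       0       0 
                    ┃  3        0       0       0 
:                   ┃  4   264.74       0       0 
                    ┃  5        0       0       0 
                    ┃  6        0       0       0 
                    ┃  7        0       0       0 
                    ┃  8        0       0       0 
                    ┃  9        0Test           0 


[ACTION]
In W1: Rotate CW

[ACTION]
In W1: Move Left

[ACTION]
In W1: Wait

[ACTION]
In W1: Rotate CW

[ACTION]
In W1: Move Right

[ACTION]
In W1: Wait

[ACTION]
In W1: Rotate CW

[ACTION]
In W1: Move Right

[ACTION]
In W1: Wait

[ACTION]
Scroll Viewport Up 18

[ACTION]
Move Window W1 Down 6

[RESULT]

                    ┏━━━━━━━━━━━━━━━━━━━━━━━━━━━━━
────────────────────┃ Spreadsheet                 
                    ┠─────────────────────────────
                    ┃A1: =AVERAGE(D1:A3)          
                    ┃       A       B       C     
                    ┃-----------------------------
                    ┃  1 [#CIRC!]     -62       0 
                    ┃  2        0       0       0 
:                   ┃  3        0       0       0 
                    ┃  4   264.74       0       0 
                    ┃  5        0       0       0 
                    ┃  6        0       0       0 
                    ┃  7        0       0       0 
                    ┃  8        0       0       0 
━━━━━━━━━━━━━━━━━━━━┃  9        0Test           0 


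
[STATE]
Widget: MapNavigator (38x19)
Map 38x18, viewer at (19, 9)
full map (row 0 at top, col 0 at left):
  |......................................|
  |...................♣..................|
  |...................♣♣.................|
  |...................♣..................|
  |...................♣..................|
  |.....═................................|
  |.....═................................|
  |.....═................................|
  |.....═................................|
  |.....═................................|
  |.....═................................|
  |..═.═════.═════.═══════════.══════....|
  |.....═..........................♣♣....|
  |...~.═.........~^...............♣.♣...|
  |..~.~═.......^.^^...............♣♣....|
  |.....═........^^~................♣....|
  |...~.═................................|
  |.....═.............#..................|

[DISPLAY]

......................................
...................♣..................
...................♣♣.................
...................♣..................
...................♣..................
.....═................................
.....═................................
.....═................................
.....═................................
.....═.............@..................
.....═................................
..═.═════.═════.═══════════.══════....
.....═..........................♣♣....
...~.═.........~^...............♣.♣...
..~.~═.......^.^^...............♣♣....
.....═........^^~................♣....
...~.═................................
.....═.............#..................
                                      


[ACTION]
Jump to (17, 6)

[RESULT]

                                      
                                      
                                      
  ....................................
  ...................♣................
  ...................♣♣...............
  ...................♣................
  ...................♣................
  .....═..............................
  .....═...........@..................
  .....═..............................
  .....═..............................
  .....═..............................
  .....═..............................
  ..═.═════.═════.═══════════.══════..
  .....═..........................♣♣..
  ...~.═.........~^...............♣.♣.
  ..~.~═.......^.^^...............♣♣..
  .....═........^^~................♣..


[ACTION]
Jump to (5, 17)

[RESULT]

              .....═..................
              .....═..................
              .....═..................
              ..═.═════.═════.════════
              .....═..................
              ...~.═.........~^.......
              ..~.~═.......^.^^.......
              .....═........^^~.......
              ...~.═..................
              .....@.............#....
                                      
                                      
                                      
                                      
                                      
                                      
                                      
                                      
                                      


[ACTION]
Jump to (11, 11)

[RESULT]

        ...................♣♣.........
        ...................♣..........
        ...................♣..........
        .....═........................
        .....═........................
        .....═........................
        .....═........................
        .....═........................
        .....═........................
        ..═.═════.═@═══.═══════════.══
        .....═........................
        ...~.═.........~^.............
        ..~.~═.......^.^^.............
        .....═........^^~.............
        ...~.═........................
        .....═.............#..........
                                      
                                      
                                      


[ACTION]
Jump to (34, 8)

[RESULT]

                                      
.......................               
....♣..................               
....♣♣.................               
....♣..................               
....♣..................               
.......................               
.......................               
.......................               
...................@...               
.......................               
.......................               
.═══════════.══════....               
.................♣♣....               
~^...............♣.♣...               
^^...............♣♣....               
^~................♣....               
.......................               
....#..................               


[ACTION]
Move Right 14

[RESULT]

                                      
....................                  
.♣..................                  
.♣♣.................                  
.♣..................                  
.♣..................                  
....................                  
....................                  
....................                  
...................@                  
....................                  
....................                  
═════════.══════....                  
..............♣♣....                  
..............♣.♣...                  
..............♣♣....                  
...............♣....                  
....................                  
.#..................                  


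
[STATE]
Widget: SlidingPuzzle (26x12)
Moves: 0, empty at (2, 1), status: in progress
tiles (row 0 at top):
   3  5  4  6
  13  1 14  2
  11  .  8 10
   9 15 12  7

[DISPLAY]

┌────┬────┬────┬────┐     
│  3 │  5 │  4 │  6 │     
├────┼────┼────┼────┤     
│ 13 │  1 │ 14 │  2 │     
├────┼────┼────┼────┤     
│ 11 │    │  8 │ 10 │     
├────┼────┼────┼────┤     
│  9 │ 15 │ 12 │  7 │     
└────┴────┴────┴────┘     
Moves: 0                  
                          
                          


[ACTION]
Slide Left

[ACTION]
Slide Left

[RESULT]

┌────┬────┬────┬────┐     
│  3 │  5 │  4 │  6 │     
├────┼────┼────┼────┤     
│ 13 │  1 │ 14 │  2 │     
├────┼────┼────┼────┤     
│ 11 │  8 │ 10 │    │     
├────┼────┼────┼────┤     
│  9 │ 15 │ 12 │  7 │     
└────┴────┴────┴────┘     
Moves: 2                  
                          
                          


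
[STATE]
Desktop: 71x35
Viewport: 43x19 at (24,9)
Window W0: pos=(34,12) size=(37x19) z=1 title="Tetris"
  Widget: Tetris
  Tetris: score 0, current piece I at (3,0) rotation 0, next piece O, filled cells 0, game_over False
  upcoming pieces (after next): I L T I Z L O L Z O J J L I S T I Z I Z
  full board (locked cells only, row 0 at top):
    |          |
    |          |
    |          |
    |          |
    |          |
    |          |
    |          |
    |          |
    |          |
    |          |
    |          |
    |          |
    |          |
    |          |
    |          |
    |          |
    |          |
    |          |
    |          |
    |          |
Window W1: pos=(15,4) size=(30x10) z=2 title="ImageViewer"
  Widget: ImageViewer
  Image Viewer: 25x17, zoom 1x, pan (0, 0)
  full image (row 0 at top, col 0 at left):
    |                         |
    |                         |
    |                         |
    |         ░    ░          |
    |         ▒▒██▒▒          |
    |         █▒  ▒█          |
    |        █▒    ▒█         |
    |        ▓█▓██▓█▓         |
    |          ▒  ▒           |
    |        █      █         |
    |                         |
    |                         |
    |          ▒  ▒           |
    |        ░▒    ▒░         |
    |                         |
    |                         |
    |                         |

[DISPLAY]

                    ┃                      
 ░    ░             ┃                      
 ▒▒██▒▒             ┃                      
 █▒  ▒█             ┃━━━━━━━━━━━━━━━━━━━━━━
━━━━━━━━━━━━━━━━━━━━┛                      
          ┠────────────────────────────────
          ┃          │Next:                
          ┃          │▓▓                   
          ┃          │▓▓                   
          ┃          │                     
          ┃          │                     
          ┃          │                     
          ┃          │Score:               
          ┃          │0                    
          ┃          │                     
          ┃          │                     
          ┃          │                     
          ┃          │                     
          ┃          │                     


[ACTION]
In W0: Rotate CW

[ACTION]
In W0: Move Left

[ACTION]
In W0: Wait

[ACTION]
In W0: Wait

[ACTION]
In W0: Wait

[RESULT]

                    ┃                      
 ░    ░             ┃                      
 ▒▒██▒▒             ┃                      
 █▒  ▒█             ┃━━━━━━━━━━━━━━━━━━━━━━
━━━━━━━━━━━━━━━━━━━━┛                      
          ┠────────────────────────────────
          ┃  █       │Next:                
          ┃  █       │▓▓                   
          ┃          │▓▓                   
          ┃          │                     
          ┃          │                     
          ┃          │                     
          ┃          │Score:               
          ┃          │0                    
          ┃          │                     
          ┃          │                     
          ┃          │                     
          ┃          │                     
          ┃          │                     


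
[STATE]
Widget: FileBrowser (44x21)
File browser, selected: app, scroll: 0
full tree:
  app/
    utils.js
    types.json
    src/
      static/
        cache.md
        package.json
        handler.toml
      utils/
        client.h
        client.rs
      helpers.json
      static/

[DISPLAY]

> [-] app/                                  
    utils.js                                
    types.json                              
    [+] src/                                
                                            
                                            
                                            
                                            
                                            
                                            
                                            
                                            
                                            
                                            
                                            
                                            
                                            
                                            
                                            
                                            
                                            


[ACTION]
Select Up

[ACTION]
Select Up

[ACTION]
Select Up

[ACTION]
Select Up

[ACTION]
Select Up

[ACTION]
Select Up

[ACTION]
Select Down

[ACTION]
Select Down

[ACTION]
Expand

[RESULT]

  [-] app/                                  
    utils.js                                
  > types.json                              
    [+] src/                                
                                            
                                            
                                            
                                            
                                            
                                            
                                            
                                            
                                            
                                            
                                            
                                            
                                            
                                            
                                            
                                            
                                            


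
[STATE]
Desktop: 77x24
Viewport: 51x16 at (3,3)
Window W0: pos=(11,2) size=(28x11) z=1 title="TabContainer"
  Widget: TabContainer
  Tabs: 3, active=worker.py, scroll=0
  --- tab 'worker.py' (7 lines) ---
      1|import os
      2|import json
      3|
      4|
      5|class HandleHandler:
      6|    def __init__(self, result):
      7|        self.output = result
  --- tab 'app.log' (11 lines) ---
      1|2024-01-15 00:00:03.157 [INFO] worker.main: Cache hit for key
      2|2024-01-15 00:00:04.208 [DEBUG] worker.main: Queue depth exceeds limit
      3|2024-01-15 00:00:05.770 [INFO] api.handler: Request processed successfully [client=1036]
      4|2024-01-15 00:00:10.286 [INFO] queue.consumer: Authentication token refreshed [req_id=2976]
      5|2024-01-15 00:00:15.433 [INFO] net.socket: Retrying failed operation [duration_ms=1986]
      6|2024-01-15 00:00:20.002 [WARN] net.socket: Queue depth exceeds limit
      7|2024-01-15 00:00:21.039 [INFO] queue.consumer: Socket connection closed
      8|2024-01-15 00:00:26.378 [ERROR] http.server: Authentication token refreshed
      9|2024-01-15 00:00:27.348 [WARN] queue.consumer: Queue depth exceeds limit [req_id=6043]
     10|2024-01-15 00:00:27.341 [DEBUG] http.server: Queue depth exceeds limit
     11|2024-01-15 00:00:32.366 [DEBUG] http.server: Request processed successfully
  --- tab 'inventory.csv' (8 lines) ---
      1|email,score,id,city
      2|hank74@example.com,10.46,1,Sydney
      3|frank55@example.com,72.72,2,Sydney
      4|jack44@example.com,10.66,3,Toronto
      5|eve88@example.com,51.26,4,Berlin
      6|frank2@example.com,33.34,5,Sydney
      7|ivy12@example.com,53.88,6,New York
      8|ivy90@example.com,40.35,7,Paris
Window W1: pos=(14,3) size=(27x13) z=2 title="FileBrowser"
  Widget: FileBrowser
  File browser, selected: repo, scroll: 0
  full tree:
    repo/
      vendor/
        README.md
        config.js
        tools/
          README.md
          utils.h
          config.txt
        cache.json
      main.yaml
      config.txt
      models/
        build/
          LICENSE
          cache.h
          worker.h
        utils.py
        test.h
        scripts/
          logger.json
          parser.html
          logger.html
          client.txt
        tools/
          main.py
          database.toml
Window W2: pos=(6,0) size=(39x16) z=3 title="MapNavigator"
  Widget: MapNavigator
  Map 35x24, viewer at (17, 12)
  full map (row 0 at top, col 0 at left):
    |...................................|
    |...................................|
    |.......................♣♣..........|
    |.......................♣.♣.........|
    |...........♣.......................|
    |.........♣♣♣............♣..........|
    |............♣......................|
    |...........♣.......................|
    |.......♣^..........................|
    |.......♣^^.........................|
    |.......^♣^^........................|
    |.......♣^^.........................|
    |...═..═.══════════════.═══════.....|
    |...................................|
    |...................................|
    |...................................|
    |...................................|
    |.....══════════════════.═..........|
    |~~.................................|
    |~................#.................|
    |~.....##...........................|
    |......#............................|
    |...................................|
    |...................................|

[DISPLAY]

   ┃ ............♣...................... ┃         
   ┃ ...........♣....................... ┃         
   ┃ .......♣^.......................... ┃         
   ┃ .......♣^^......................... ┃         
   ┃ .......^♣^^........................ ┃         
   ┃ .......♣^^......................... ┃         
   ┃ ...═..═.═════════@════.═══════..... ┃         
   ┃ ................................... ┃         
   ┃ ................................... ┃         
   ┃ ................................... ┃         
   ┃ ................................... ┃         
   ┃ .....══════════════════.═.......... ┃         
   ┗━━━━━━━━━━━━━━━━━━━━━━━━━━━━━━━━━━━━━┛         
                                                   
                                                   
                                                   


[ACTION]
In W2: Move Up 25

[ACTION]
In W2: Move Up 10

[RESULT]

   ┃                                     ┃         
   ┃                                     ┃         
   ┃                                     ┃         
   ┃                                     ┃         
   ┃                                     ┃         
   ┃                                     ┃         
   ┃ .................@................. ┃         
   ┃ ................................... ┃         
   ┃ .......................♣♣.......... ┃         
   ┃ .......................♣.♣......... ┃         
   ┃ ...........♣....................... ┃         
   ┃ .........♣♣♣............♣.......... ┃         
   ┗━━━━━━━━━━━━━━━━━━━━━━━━━━━━━━━━━━━━━┛         
                                                   
                                                   
                                                   


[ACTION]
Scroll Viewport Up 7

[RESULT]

   ┏━━━━━━━━━━━━━━━━━━━━━━━━━━━━━━━━━━━━━┓         
   ┃ MapNavigator                        ┃         
   ┠─────────────────────────────────────┨         
   ┃                                     ┃         
   ┃                                     ┃         
   ┃                                     ┃         
   ┃                                     ┃         
   ┃                                     ┃         
   ┃                                     ┃         
   ┃ .................@................. ┃         
   ┃ ................................... ┃         
   ┃ .......................♣♣.......... ┃         
   ┃ .......................♣.♣......... ┃         
   ┃ ...........♣....................... ┃         
   ┃ .........♣♣♣............♣.......... ┃         
   ┗━━━━━━━━━━━━━━━━━━━━━━━━━━━━━━━━━━━━━┛         


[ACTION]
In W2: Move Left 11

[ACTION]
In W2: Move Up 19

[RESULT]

   ┏━━━━━━━━━━━━━━━━━━━━━━━━━━━━━━━━━━━━━┓         
   ┃ MapNavigator                        ┃         
   ┠─────────────────────────────────────┨         
   ┃                                     ┃         
   ┃                                     ┃         
   ┃                                     ┃         
   ┃                                     ┃         
   ┃                                     ┃         
   ┃                                     ┃         
   ┃            ......@..................┃         
   ┃            .........................┃         
   ┃            .......................♣♣┃         
   ┃            .......................♣.┃         
   ┃            ...........♣.............┃         
   ┃            .........♣♣♣............♣┃         
   ┗━━━━━━━━━━━━━━━━━━━━━━━━━━━━━━━━━━━━━┛         
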